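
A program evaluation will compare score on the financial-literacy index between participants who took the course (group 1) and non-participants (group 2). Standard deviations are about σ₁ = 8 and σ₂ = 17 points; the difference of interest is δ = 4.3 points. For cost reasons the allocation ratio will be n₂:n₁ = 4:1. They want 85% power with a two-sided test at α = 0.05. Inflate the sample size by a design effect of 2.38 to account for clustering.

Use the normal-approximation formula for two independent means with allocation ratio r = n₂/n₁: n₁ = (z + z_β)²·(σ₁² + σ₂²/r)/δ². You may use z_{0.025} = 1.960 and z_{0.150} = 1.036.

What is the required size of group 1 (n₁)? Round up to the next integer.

n₁ = 158

n₁ = (z_{α/2} + z_β)² · (σ₁² + σ₂²/r) / δ²
   = (1.960 + 1.036)² · (8² + 17²/4) / 4.3²
   = 8.9760 · (64 + 72.25) / 18.49
   = 8.9760 · 136.25 / 18.49
   = 66.14
Design effect: 2.38 × 66.14 = 157.42.
Round up → n₁ = 158; n₂ = r·n₁ = 4 × 158 = 632.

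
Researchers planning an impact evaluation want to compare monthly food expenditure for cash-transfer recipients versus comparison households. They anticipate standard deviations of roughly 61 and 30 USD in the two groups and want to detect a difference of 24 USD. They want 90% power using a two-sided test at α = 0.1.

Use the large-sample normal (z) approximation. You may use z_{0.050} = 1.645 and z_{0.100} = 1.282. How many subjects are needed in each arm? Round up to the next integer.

n = (z_{α/2} + z_β)² · (σ₁² + σ₂²) / δ²
  = (1.645 + 1.282)² · (61² + 30² = 4621) / 24²
  = 8.5673 · 4621 / 576
  = 68.73
Round up → n = 69 per group.

n = 69 per group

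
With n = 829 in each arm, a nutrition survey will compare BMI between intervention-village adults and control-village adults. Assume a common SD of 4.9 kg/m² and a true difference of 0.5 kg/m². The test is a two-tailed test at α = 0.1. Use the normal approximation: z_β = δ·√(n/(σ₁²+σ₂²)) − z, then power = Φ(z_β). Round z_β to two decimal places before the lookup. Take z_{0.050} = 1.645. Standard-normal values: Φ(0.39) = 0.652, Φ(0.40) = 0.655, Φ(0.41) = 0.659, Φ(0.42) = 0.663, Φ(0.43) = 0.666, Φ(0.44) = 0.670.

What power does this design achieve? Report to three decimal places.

Power ≈ 0.666

z_β = δ·√(n/(σ₁²+σ₂²)) − z_{α/2}
    = 0.5 · √(829/48.02) − 1.645
    = 0.5 · 4.15495 − 1.645
    = 2.0775 − 1.645 = 0.4325 → 0.43
Power = Φ(0.43) = 0.666.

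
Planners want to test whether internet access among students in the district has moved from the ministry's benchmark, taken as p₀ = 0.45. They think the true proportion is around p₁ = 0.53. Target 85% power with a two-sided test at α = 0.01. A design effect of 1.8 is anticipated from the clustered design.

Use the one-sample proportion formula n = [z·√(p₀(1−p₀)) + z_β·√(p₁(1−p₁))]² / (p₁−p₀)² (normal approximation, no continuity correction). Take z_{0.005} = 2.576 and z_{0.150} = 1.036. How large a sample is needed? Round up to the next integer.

n = 910

n = [z_{α/2}·√(p₀q₀) + z_β·√(p₁q₁)]² / (p₁ − p₀)²
  = [2.576·√(0.45·0.55) + 1.036·√(0.53·0.47)]² / (0.08)²
  = [2.576·0.4975 + 1.036·0.4991]² / 0.0064
  = [1.7986]² / 0.0064
  = 505.47
Design effect: 1.8 × 505.47 = 909.84.
Round up → n = 910.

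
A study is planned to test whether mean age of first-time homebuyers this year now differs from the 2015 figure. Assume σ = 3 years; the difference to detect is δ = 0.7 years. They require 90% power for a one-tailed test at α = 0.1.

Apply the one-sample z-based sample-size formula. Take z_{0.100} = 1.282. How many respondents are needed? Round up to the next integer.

n = 121

n = (z_α + z_β)² · σ² / δ²
  = (1.282 + 1.282)² · 3² / 0.7²
  = 6.5741 · 9 / 0.49
  = 120.75
Round up → n = 121.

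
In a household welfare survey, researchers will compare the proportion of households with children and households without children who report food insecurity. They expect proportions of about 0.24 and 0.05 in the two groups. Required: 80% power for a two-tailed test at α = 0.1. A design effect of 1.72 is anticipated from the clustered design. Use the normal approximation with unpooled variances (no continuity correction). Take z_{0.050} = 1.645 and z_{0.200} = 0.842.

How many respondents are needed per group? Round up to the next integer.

n = 68 per group

n = (z_{α/2} + z_β)² · [p₁(1−p₁) + p₂(1−p₂)] / (p₁ − p₂)²
  = (1.645 + 0.842)² · (0.24·0.76 + 0.05·0.95) / (0.19)²
  = (2.487)² · (0.1824 + 0.0475) / 0.0361
  = 6.1852 · 0.2299 / 0.0361
  = 39.39
Design effect: 1.72 × 39.39 = 67.75.
Round up → n = 68 per group.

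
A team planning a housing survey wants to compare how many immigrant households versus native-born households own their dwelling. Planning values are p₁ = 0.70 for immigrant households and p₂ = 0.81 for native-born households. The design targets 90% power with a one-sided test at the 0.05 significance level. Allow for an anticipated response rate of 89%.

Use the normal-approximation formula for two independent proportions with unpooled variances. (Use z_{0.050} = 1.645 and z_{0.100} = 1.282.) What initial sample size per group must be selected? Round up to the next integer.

n = 290 per group

n = (z_α + z_β)² · [p₁(1−p₁) + p₂(1−p₂)] / (p₁ − p₂)²
  = (1.645 + 1.282)² · (0.70·0.30 + 0.81·0.19) / (-0.11)²
  = (2.927)² · (0.2100 + 0.1539) / 0.0121
  = 8.5673 · 0.3639 / 0.0121
  = 257.66
Adjust for 89% response: 257.66 / 0.89 = 289.50.
Round up → n = 290 per group.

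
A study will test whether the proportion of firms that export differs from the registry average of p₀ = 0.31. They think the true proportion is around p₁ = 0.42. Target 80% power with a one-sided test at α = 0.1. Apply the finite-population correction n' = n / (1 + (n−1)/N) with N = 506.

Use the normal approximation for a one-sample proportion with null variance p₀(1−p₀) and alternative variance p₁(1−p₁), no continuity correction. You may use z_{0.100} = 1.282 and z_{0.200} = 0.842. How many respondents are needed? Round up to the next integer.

n = 73

n = [z_α·√(p₀q₀) + z_β·√(p₁q₁)]² / (p₁ − p₀)²
  = [1.282·√(0.31·0.69) + 0.842·√(0.42·0.58)]² / (0.11)²
  = [1.282·0.4625 + 0.842·0.4936]² / 0.0121
  = [1.0085]² / 0.0121
  = 84.05
Finite-population correction (N = 506): 84.05 / (1 + (84.05 − 1)/506) = 72.20.
Round up → n = 73.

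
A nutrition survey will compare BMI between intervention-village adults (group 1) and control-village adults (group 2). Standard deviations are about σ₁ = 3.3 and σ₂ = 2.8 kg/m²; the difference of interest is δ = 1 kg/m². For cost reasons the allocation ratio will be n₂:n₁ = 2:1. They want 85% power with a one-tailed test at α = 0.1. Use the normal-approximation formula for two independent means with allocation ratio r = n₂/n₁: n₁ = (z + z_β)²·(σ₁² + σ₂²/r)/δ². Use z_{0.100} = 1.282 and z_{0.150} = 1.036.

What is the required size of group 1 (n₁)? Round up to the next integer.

n₁ = (z_α + z_β)² · (σ₁² + σ₂²/r) / δ²
   = (1.282 + 1.036)² · (3.3² + 2.8²/2) / 1²
   = 5.3731 · (10.89 + 3.92) / 1
   = 5.3731 · 14.81 / 1
   = 79.58
Round up → n₁ = 80; n₂ = r·n₁ = 2 × 80 = 160.

n₁ = 80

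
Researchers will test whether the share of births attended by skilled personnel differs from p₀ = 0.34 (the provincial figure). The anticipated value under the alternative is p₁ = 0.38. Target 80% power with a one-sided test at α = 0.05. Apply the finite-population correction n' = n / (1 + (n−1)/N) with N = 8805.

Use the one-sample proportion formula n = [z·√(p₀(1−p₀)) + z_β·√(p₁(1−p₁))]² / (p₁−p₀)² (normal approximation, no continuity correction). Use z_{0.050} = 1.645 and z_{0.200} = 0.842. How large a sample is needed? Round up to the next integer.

n = [z_α·√(p₀q₀) + z_β·√(p₁q₁)]² / (p₁ − p₀)²
  = [1.645·√(0.34·0.66) + 0.842·√(0.38·0.62)]² / (0.04)²
  = [1.645·0.4737 + 0.842·0.4854]² / 0.0016
  = [1.1879]² / 0.0016
  = 882.01
Finite-population correction (N = 8805): 882.01 / (1 + (882.01 − 1)/8805) = 801.79.
Round up → n = 802.

n = 802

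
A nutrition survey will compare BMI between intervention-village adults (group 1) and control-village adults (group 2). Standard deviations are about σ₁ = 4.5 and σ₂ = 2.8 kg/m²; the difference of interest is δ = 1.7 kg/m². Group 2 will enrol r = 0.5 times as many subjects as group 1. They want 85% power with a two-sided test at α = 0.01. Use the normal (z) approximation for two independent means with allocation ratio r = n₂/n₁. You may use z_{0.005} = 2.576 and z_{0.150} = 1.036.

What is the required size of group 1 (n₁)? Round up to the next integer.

n₁ = (z_{α/2} + z_β)² · (σ₁² + σ₂²/r) / δ²
   = (2.576 + 1.036)² · (4.5² + 2.8²/0.5) / 1.7²
   = 13.0465 · (20.25 + 15.68) / 2.89
   = 13.0465 · 35.93 / 2.89
   = 162.20
Round up → n₁ = 163; n₂ = r·n₁ = 0.5 × 163 = 82.

n₁ = 163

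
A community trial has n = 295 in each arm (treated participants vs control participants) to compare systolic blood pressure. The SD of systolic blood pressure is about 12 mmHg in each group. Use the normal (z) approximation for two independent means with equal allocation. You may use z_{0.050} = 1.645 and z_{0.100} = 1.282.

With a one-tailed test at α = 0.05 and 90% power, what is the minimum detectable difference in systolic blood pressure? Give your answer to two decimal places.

δ = (z_α + z_β) · √((σ₁²+σ₂²)/n)
  = (1.645 + 1.282) · √(288/295)
  = 2.927 · √0.97627
  = 2.927 · 0.9881
  = 2.8921

Minimum detectable difference ≈ 2.89 mmHg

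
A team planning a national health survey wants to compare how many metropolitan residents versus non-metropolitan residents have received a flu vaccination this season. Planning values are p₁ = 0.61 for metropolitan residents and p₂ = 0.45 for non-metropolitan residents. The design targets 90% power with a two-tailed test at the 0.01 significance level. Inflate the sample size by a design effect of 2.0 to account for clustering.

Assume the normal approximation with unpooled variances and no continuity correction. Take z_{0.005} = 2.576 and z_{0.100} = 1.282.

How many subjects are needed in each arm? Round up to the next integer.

n = (z_{α/2} + z_β)² · [p₁(1−p₁) + p₂(1−p₂)] / (p₁ − p₂)²
  = (2.576 + 1.282)² · (0.61·0.39 + 0.45·0.55) / (0.16)²
  = (3.858)² · (0.2379 + 0.2475) / 0.0256
  = 14.8842 · 0.4854 / 0.0256
  = 282.22
Design effect: 2.0 × 282.22 = 564.44.
Round up → n = 565 per group.

n = 565 per group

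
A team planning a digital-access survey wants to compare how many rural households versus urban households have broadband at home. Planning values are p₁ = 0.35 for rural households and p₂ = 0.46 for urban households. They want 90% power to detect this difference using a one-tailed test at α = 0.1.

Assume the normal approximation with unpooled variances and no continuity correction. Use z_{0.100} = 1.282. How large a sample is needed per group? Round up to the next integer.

n = (z_α + z_β)² · [p₁(1−p₁) + p₂(1−p₂)] / (p₁ − p₂)²
  = (1.282 + 1.282)² · (0.35·0.65 + 0.46·0.54) / (-0.11)²
  = (2.564)² · (0.2275 + 0.2484) / 0.0121
  = 6.5741 · 0.4759 / 0.0121
  = 258.56
Round up → n = 259 per group.

n = 259 per group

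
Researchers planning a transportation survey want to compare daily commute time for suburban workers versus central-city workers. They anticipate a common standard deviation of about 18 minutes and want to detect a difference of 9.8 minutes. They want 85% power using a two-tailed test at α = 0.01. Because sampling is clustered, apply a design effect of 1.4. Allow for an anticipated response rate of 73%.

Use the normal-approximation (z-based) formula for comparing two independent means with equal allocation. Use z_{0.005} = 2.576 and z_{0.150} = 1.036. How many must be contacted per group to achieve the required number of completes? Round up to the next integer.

n = (z_{α/2} + z_β)² · (σ₁² + σ₂²) / δ²
  = (2.576 + 1.036)² · (2·18² = 648) / 9.8²
  = 13.0465 · 648 / 96.04
  = 88.03
Design effect: 1.4 × 88.03 = 123.24.
Adjust for 73% response: 123.24 / 0.73 = 168.82.
Round up → n = 169 per group.

n = 169 per group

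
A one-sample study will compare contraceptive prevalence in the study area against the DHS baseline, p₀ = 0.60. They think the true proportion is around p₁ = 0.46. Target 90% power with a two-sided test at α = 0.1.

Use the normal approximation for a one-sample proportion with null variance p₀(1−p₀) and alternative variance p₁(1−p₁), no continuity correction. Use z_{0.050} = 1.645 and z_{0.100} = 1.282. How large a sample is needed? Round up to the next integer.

n = [z_{α/2}·√(p₀q₀) + z_β·√(p₁q₁)]² / (p₁ − p₀)²
  = [1.645·√(0.60·0.40) + 1.282·√(0.46·0.54)]² / (-0.14)²
  = [1.645·0.4899 + 1.282·0.4984]² / 0.0196
  = [1.4448]² / 0.0196
  = 106.51
Round up → n = 107.

n = 107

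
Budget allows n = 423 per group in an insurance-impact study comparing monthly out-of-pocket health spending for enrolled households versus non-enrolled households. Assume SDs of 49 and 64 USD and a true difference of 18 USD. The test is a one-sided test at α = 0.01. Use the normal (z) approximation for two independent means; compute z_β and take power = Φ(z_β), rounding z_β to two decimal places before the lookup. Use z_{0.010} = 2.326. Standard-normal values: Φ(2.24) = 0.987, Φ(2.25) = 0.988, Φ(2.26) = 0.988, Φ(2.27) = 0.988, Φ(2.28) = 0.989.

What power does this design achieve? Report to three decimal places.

z_β = δ·√(n/(σ₁²+σ₂²)) − z_α
    = 18 · √(423/6497) − 2.326
    = 18 · 0.25516 − 2.326
    = 4.5929 − 2.326 = 2.2669 → 2.27
Power = Φ(2.27) = 0.988.

Power ≈ 0.988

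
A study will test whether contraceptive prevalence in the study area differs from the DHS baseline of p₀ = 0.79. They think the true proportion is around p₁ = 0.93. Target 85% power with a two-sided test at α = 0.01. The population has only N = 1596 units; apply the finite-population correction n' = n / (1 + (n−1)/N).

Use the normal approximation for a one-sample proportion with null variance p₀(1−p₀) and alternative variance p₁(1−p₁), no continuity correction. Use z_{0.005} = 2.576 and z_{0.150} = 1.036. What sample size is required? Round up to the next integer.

n = 84

n = [z_{α/2}·√(p₀q₀) + z_β·√(p₁q₁)]² / (p₁ − p₀)²
  = [2.576·√(0.79·0.21) + 1.036·√(0.93·0.07)]² / (0.14)²
  = [2.576·0.4073 + 1.036·0.2551]² / 0.0196
  = [1.3136]² / 0.0196
  = 88.03
Finite-population correction (N = 1596): 88.03 / (1 + (88.03 − 1)/1596) = 83.48.
Round up → n = 84.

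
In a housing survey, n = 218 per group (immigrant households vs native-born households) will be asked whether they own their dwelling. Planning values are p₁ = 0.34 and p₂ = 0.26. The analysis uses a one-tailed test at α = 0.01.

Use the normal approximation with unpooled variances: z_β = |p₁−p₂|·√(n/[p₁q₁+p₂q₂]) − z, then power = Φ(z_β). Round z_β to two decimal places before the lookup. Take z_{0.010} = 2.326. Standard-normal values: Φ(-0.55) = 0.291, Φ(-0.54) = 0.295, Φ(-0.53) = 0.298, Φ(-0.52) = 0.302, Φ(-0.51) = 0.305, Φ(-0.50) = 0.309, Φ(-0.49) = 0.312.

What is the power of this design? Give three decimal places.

z_β = |p₁−p₂|·√(n/[p₁q₁+p₂q₂]) − z_α
    = 0.08 · √(218/0.4168) − 2.326
    = 0.08 · 22.8699 − 2.326
    = 1.8296 − 2.326 = -0.4964 → -0.50
Power = Φ(-0.50) = 0.309.

Power ≈ 0.309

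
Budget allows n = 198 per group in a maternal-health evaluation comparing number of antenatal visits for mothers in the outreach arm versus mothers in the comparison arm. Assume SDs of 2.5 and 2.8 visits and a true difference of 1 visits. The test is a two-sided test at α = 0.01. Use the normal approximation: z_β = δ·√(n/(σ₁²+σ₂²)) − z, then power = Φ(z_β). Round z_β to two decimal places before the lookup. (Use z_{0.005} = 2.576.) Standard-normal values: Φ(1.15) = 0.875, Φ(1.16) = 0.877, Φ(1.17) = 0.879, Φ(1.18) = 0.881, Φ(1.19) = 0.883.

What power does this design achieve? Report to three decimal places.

z_β = δ·√(n/(σ₁²+σ₂²)) − z_{α/2}
    = 1 · √(198/14.09) − 2.576
    = 1 · 3.74867 − 2.576
    = 3.7487 − 2.576 = 1.1727 → 1.17
Power = Φ(1.17) = 0.879.

Power ≈ 0.879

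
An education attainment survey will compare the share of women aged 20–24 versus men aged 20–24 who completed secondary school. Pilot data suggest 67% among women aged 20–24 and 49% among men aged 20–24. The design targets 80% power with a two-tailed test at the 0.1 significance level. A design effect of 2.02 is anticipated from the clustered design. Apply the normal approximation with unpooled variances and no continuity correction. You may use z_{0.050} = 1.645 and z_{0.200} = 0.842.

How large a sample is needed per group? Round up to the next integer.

n = 182 per group

n = (z_{α/2} + z_β)² · [p₁(1−p₁) + p₂(1−p₂)] / (p₁ − p₂)²
  = (1.645 + 0.842)² · (0.67·0.33 + 0.49·0.51) / (0.18)²
  = (2.487)² · (0.2211 + 0.2499) / 0.0324
  = 6.1852 · 0.4710 / 0.0324
  = 89.91
Design effect: 2.02 × 89.91 = 181.63.
Round up → n = 182 per group.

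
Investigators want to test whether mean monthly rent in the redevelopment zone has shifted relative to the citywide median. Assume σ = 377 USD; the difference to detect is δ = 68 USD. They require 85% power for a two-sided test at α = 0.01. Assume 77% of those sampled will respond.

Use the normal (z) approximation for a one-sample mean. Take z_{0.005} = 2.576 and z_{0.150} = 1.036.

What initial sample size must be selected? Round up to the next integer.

n = (z_{α/2} + z_β)² · σ² / δ²
  = (2.576 + 1.036)² · 377² / 68²
  = 13.0465 · 142129 / 4624
  = 401.01
Adjust for 77% response: 401.01 / 0.77 = 520.80.
Round up → n = 521.

n = 521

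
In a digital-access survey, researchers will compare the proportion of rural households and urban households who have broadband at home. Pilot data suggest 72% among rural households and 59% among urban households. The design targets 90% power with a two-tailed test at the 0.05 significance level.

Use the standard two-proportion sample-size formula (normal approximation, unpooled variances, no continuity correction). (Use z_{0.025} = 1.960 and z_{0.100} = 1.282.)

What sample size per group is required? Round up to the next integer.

n = (z_{α/2} + z_β)² · [p₁(1−p₁) + p₂(1−p₂)] / (p₁ − p₂)²
  = (1.960 + 1.282)² · (0.72·0.28 + 0.59·0.41) / (0.13)²
  = (3.242)² · (0.2016 + 0.2419) / 0.0169
  = 10.5106 · 0.4435 / 0.0169
  = 275.82
Round up → n = 276 per group.

n = 276 per group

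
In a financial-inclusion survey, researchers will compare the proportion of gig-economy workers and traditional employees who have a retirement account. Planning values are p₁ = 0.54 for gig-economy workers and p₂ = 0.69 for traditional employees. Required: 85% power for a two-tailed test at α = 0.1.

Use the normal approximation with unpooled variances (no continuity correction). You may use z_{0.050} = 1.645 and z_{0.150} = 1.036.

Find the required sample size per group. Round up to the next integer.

n = 148 per group

n = (z_{α/2} + z_β)² · [p₁(1−p₁) + p₂(1−p₂)] / (p₁ − p₂)²
  = (1.645 + 1.036)² · (0.54·0.46 + 0.69·0.31) / (-0.15)²
  = (2.681)² · (0.2484 + 0.2139) / 0.0225
  = 7.1878 · 0.4623 / 0.0225
  = 147.68
Round up → n = 148 per group.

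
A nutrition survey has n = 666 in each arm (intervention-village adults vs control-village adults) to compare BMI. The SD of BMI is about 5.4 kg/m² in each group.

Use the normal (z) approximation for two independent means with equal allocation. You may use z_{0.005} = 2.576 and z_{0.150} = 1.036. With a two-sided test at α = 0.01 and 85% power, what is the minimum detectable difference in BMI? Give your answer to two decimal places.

Minimum detectable difference ≈ 1.07 kg/m²

δ = (z_{α/2} + z_β) · √((σ₁²+σ₂²)/n)
  = (2.576 + 1.036) · √(58.32/666)
  = 3.612 · √0.08757
  = 3.612 · 0.2959
  = 1.0689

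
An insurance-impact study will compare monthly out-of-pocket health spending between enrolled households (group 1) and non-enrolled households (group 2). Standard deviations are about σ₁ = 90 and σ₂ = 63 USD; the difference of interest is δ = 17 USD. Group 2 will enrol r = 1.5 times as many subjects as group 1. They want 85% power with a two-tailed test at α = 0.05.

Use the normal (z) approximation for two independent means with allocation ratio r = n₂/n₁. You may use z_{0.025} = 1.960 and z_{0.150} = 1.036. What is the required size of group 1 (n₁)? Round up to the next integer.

n₁ = (z_{α/2} + z_β)² · (σ₁² + σ₂²/r) / δ²
   = (1.960 + 1.036)² · (90² + 63²/1.5) / 17²
   = 8.9760 · (8100 + 2646) / 289
   = 8.9760 · 10746 / 289
   = 333.76
Round up → n₁ = 334; n₂ = r·n₁ = 1.5 × 334 = 501.

n₁ = 334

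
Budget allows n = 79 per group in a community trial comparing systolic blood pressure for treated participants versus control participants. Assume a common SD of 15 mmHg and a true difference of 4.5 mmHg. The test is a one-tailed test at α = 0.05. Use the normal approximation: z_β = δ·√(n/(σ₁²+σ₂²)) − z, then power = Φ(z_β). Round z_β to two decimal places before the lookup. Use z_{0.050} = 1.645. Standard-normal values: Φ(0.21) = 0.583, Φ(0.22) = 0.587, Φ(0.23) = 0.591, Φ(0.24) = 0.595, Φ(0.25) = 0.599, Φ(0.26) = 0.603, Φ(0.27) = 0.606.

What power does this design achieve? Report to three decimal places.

Power ≈ 0.595

z_β = δ·√(n/(σ₁²+σ₂²)) − z_α
    = 4.5 · √(79/450) − 1.645
    = 4.5 · 0.41899 − 1.645
    = 1.8855 − 1.645 = 0.2405 → 0.24
Power = Φ(0.24) = 0.595.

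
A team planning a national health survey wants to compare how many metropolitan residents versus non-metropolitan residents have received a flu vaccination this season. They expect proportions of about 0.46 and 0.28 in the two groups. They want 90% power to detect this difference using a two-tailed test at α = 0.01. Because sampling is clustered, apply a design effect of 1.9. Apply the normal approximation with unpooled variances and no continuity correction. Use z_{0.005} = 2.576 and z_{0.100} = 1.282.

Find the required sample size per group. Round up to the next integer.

n = (z_{α/2} + z_β)² · [p₁(1−p₁) + p₂(1−p₂)] / (p₁ − p₂)²
  = (2.576 + 1.282)² · (0.46·0.54 + 0.28·0.72) / (0.18)²
  = (3.858)² · (0.2484 + 0.2016) / 0.0324
  = 14.8842 · 0.4500 / 0.0324
  = 206.72
Design effect: 1.9 × 206.72 = 392.78.
Round up → n = 393 per group.

n = 393 per group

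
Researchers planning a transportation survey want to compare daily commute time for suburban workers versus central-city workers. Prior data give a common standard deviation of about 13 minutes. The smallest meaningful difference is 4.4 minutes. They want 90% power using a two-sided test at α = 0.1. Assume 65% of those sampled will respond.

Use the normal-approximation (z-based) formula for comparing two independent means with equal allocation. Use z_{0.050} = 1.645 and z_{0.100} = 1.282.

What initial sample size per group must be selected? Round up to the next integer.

n = 231 per group

n = (z_{α/2} + z_β)² · (σ₁² + σ₂²) / δ²
  = (1.645 + 1.282)² · (2·13² = 338) / 4.4²
  = 8.5673 · 338 / 19.36
  = 149.57
Adjust for 65% response: 149.57 / 0.65 = 230.11.
Round up → n = 231 per group.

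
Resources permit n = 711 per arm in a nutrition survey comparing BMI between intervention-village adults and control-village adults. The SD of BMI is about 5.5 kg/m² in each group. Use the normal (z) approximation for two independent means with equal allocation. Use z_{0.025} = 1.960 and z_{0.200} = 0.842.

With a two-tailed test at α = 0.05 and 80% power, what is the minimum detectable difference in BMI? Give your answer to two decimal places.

δ = (z_{α/2} + z_β) · √((σ₁²+σ₂²)/n)
  = (1.960 + 0.842) · √(60.5/711)
  = 2.802 · √0.08509
  = 2.802 · 0.2917
  = 0.8174

Minimum detectable difference ≈ 0.82 kg/m²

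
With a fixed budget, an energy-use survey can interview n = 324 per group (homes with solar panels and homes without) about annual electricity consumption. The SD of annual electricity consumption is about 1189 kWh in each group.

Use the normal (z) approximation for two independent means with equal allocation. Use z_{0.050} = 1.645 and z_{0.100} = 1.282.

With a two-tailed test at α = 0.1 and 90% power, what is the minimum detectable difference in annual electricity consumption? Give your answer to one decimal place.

δ = (z_{α/2} + z_β) · √((σ₁²+σ₂²)/n)
  = (1.645 + 1.282) · √(2827442/324)
  = 2.927 · √8726.7
  = 2.927 · 93.4167
  = 273.4306

Minimum detectable difference ≈ 273.4 kWh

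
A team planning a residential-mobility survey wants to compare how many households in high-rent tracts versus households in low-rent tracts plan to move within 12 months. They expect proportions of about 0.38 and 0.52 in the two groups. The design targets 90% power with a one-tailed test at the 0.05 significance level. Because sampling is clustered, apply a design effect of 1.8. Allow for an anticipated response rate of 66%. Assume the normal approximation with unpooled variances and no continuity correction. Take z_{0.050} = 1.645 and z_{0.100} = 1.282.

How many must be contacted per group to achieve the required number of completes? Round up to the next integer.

n = 579 per group

n = (z_α + z_β)² · [p₁(1−p₁) + p₂(1−p₂)] / (p₁ − p₂)²
  = (1.645 + 1.282)² · (0.38·0.62 + 0.52·0.48) / (-0.14)²
  = (2.927)² · (0.2356 + 0.2496) / 0.0196
  = 8.5673 · 0.4852 / 0.0196
  = 212.09
Design effect: 1.8 × 212.09 = 381.75.
Adjust for 66% response: 381.75 / 0.66 = 578.41.
Round up → n = 579 per group.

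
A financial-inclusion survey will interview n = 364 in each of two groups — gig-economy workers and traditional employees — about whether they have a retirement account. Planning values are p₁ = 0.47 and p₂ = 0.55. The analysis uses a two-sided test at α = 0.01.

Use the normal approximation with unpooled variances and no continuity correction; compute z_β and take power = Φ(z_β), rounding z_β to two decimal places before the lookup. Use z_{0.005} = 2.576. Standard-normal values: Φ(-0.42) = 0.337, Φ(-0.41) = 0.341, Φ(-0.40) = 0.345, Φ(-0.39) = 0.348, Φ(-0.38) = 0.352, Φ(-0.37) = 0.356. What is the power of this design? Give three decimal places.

z_β = |p₁−p₂|·√(n/[p₁q₁+p₂q₂]) − z_{α/2}
    = 0.08 · √(364/0.4966) − 2.576
    = 0.08 · 27.0737 − 2.576
    = 2.1659 − 2.576 = -0.4101 → -0.41
Power = Φ(-0.41) = 0.341.

Power ≈ 0.341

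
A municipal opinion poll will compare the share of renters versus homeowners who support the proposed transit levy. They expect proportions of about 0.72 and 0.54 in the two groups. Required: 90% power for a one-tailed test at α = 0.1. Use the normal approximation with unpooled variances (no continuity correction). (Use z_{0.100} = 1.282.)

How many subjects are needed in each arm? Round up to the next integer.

n = 92 per group

n = (z_α + z_β)² · [p₁(1−p₁) + p₂(1−p₂)] / (p₁ − p₂)²
  = (1.282 + 1.282)² · (0.72·0.28 + 0.54·0.46) / (0.18)²
  = (2.564)² · (0.2016 + 0.2484) / 0.0324
  = 6.5741 · 0.4500 / 0.0324
  = 91.31
Round up → n = 92 per group.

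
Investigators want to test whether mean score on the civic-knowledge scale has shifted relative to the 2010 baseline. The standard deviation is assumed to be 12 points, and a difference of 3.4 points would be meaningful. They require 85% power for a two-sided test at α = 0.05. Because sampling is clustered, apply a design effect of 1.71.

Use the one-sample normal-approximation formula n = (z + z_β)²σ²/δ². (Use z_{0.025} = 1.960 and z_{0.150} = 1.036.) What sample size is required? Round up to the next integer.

n = (z_{α/2} + z_β)² · σ² / δ²
  = (1.960 + 1.036)² · 12² / 3.4²
  = 8.9760 · 144 / 11.56
  = 111.81
Design effect: 1.71 × 111.81 = 191.20.
Round up → n = 192.

n = 192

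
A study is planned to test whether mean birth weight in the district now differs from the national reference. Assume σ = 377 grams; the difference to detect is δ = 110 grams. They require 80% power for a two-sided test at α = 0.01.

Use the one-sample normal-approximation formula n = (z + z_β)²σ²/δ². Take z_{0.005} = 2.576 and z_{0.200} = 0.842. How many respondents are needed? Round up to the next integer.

n = 138

n = (z_{α/2} + z_β)² · σ² / δ²
  = (2.576 + 0.842)² · 377² / 110²
  = 11.6827 · 142129 / 12100
  = 137.23
Round up → n = 138.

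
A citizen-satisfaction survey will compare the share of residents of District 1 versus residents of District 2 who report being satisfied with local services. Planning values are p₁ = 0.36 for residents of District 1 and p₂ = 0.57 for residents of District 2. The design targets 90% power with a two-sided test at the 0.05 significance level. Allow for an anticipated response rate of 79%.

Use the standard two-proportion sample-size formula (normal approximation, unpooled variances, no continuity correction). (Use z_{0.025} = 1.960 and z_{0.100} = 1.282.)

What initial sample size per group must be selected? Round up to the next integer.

n = (z_{α/2} + z_β)² · [p₁(1−p₁) + p₂(1−p₂)] / (p₁ − p₂)²
  = (1.960 + 1.282)² · (0.36·0.64 + 0.57·0.43) / (-0.21)²
  = (3.242)² · (0.2304 + 0.2451) / 0.0441
  = 10.5106 · 0.4755 / 0.0441
  = 113.33
Adjust for 79% response: 113.33 / 0.79 = 143.45.
Round up → n = 144 per group.

n = 144 per group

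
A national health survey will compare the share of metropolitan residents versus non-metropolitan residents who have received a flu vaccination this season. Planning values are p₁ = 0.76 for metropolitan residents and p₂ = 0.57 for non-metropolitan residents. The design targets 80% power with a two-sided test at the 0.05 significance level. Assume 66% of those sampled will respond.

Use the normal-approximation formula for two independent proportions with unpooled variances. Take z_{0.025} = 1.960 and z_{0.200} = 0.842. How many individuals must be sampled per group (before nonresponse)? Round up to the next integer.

n = 141 per group

n = (z_{α/2} + z_β)² · [p₁(1−p₁) + p₂(1−p₂)] / (p₁ − p₂)²
  = (1.960 + 0.842)² · (0.76·0.24 + 0.57·0.43) / (0.19)²
  = (2.802)² · (0.1824 + 0.2451) / 0.0361
  = 7.8512 · 0.4275 / 0.0361
  = 92.97
Adjust for 66% response: 92.97 / 0.66 = 140.87.
Round up → n = 141 per group.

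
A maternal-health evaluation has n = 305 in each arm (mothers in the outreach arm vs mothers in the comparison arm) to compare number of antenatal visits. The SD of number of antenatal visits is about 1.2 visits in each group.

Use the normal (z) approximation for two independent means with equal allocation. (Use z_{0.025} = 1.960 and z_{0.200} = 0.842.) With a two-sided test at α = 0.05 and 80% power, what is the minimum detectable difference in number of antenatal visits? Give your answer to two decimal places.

Minimum detectable difference ≈ 0.27 visits

δ = (z_{α/2} + z_β) · √((σ₁²+σ₂²)/n)
  = (1.960 + 0.842) · √(2.88/305)
  = 2.802 · √0.00944
  = 2.802 · 0.0972
  = 0.2723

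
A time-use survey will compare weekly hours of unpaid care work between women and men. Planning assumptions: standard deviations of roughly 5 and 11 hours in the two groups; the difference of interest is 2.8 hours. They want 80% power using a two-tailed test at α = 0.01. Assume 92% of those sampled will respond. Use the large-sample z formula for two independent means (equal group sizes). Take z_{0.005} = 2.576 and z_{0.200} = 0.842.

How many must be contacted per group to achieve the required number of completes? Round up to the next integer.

n = (z_{α/2} + z_β)² · (σ₁² + σ₂²) / δ²
  = (2.576 + 0.842)² · (5² + 11² = 146) / 2.8²
  = 11.6827 · 146 / 7.84
  = 217.56
Adjust for 92% response: 217.56 / 0.92 = 236.48.
Round up → n = 237 per group.

n = 237 per group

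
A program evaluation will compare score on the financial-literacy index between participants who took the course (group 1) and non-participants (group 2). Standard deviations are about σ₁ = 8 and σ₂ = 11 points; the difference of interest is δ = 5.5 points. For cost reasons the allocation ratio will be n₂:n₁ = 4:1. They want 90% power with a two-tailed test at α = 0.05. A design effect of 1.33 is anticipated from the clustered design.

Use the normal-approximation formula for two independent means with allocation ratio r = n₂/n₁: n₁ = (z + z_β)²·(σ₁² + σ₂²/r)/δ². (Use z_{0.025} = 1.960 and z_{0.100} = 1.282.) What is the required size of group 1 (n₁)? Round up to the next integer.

n₁ = (z_{α/2} + z_β)² · (σ₁² + σ₂²/r) / δ²
   = (1.960 + 1.282)² · (8² + 11²/4) / 5.5²
   = 10.5106 · (64 + 30.25) / 30.25
   = 10.5106 · 94.25 / 30.25
   = 32.75
Design effect: 1.33 × 32.75 = 43.55.
Round up → n₁ = 44; n₂ = r·n₁ = 4 × 44 = 176.

n₁ = 44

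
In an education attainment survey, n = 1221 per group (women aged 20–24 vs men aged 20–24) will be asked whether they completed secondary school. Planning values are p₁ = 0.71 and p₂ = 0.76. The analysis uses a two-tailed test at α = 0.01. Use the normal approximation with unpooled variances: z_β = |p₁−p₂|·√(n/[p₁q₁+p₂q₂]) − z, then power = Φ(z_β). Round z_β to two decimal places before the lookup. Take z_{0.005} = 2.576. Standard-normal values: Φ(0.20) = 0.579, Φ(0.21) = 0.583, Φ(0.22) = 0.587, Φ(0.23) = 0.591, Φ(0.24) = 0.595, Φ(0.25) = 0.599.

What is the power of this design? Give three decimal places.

Power ≈ 0.591

z_β = |p₁−p₂|·√(n/[p₁q₁+p₂q₂]) − z_{α/2}
    = 0.05 · √(1221/0.3883) − 2.576
    = 0.05 · 56.0756 − 2.576
    = 2.8038 − 2.576 = 0.2278 → 0.23
Power = Φ(0.23) = 0.591.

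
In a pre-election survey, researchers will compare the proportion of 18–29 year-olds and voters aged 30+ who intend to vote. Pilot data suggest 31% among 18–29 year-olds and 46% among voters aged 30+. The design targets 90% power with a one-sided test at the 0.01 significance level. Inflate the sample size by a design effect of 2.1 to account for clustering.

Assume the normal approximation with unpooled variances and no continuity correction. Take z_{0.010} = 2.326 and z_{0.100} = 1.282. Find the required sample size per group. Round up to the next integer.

n = (z_α + z_β)² · [p₁(1−p₁) + p₂(1−p₂)] / (p₁ − p₂)²
  = (2.326 + 1.282)² · (0.31·0.69 + 0.46·0.54) / (-0.15)²
  = (3.608)² · (0.2139 + 0.2484) / 0.0225
  = 13.0177 · 0.4623 / 0.0225
  = 267.47
Design effect: 2.1 × 267.47 = 561.69.
Round up → n = 562 per group.

n = 562 per group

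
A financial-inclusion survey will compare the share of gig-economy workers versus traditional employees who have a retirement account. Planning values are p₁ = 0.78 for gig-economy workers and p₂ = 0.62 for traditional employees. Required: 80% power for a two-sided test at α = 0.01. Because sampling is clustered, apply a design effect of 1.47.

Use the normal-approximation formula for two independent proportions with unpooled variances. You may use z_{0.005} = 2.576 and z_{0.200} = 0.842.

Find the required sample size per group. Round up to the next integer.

n = 274 per group

n = (z_{α/2} + z_β)² · [p₁(1−p₁) + p₂(1−p₂)] / (p₁ − p₂)²
  = (2.576 + 0.842)² · (0.78·0.22 + 0.62·0.38) / (0.16)²
  = (3.418)² · (0.1716 + 0.2356) / 0.0256
  = 11.6827 · 0.4072 / 0.0256
  = 185.83
Design effect: 1.47 × 185.83 = 273.17.
Round up → n = 274 per group.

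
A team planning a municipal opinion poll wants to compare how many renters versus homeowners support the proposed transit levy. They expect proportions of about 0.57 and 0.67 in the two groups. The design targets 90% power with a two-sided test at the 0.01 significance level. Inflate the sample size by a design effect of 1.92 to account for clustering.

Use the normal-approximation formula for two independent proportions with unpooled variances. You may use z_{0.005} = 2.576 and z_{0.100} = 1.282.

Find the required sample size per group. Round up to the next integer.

n = 1333 per group

n = (z_{α/2} + z_β)² · [p₁(1−p₁) + p₂(1−p₂)] / (p₁ − p₂)²
  = (2.576 + 1.282)² · (0.57·0.43 + 0.67·0.33) / (-0.10)²
  = (3.858)² · (0.2451 + 0.2211) / 0.0100
  = 14.8842 · 0.4662 / 0.0100
  = 693.90
Design effect: 1.92 × 693.90 = 1332.29.
Round up → n = 1333 per group.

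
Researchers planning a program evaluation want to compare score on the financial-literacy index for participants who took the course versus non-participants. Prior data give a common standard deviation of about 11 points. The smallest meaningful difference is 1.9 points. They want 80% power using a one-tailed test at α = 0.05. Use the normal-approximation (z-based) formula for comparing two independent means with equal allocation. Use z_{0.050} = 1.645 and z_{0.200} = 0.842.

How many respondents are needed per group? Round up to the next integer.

n = 415 per group

n = (z_α + z_β)² · (σ₁² + σ₂²) / δ²
  = (1.645 + 0.842)² · (2·11² = 242) / 1.9²
  = 6.1852 · 242 / 3.61
  = 414.63
Round up → n = 415 per group.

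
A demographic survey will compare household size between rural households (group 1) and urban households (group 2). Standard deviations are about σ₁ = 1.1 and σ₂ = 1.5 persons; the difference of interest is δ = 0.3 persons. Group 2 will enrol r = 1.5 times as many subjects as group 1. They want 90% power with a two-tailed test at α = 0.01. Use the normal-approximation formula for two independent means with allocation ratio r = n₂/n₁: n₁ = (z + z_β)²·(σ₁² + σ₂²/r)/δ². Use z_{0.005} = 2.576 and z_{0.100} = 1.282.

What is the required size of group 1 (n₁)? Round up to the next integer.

n₁ = (z_{α/2} + z_β)² · (σ₁² + σ₂²/r) / δ²
   = (2.576 + 1.282)² · (1.1² + 1.5²/1.5) / 0.3²
   = 14.8842 · (1.21 + 1.5) / 0.09
   = 14.8842 · 2.71 / 0.09
   = 448.18
Round up → n₁ = 449; n₂ = r·n₁ = 1.5 × 449 = 674.

n₁ = 449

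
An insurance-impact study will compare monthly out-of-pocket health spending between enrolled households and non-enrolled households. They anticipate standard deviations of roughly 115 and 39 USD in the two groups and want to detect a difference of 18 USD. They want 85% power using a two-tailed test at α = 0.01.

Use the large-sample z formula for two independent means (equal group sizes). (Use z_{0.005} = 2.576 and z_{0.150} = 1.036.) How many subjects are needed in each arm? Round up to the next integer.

n = (z_{α/2} + z_β)² · (σ₁² + σ₂²) / δ²
  = (2.576 + 1.036)² · (115² + 39² = 14746) / 18²
  = 13.0465 · 14746 / 324
  = 593.78
Round up → n = 594 per group.

n = 594 per group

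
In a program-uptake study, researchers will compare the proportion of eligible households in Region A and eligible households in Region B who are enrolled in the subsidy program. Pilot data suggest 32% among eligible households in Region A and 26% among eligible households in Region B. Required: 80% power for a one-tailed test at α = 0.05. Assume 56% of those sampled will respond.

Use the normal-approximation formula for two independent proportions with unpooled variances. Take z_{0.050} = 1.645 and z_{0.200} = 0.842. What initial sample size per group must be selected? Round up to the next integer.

n = (z_α + z_β)² · [p₁(1−p₁) + p₂(1−p₂)] / (p₁ − p₂)²
  = (1.645 + 0.842)² · (0.32·0.68 + 0.26·0.74) / (0.06)²
  = (2.487)² · (0.2176 + 0.1924) / 0.0036
  = 6.1852 · 0.4100 / 0.0036
  = 704.42
Adjust for 56% response: 704.42 / 0.56 = 1257.90.
Round up → n = 1258 per group.

n = 1258 per group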